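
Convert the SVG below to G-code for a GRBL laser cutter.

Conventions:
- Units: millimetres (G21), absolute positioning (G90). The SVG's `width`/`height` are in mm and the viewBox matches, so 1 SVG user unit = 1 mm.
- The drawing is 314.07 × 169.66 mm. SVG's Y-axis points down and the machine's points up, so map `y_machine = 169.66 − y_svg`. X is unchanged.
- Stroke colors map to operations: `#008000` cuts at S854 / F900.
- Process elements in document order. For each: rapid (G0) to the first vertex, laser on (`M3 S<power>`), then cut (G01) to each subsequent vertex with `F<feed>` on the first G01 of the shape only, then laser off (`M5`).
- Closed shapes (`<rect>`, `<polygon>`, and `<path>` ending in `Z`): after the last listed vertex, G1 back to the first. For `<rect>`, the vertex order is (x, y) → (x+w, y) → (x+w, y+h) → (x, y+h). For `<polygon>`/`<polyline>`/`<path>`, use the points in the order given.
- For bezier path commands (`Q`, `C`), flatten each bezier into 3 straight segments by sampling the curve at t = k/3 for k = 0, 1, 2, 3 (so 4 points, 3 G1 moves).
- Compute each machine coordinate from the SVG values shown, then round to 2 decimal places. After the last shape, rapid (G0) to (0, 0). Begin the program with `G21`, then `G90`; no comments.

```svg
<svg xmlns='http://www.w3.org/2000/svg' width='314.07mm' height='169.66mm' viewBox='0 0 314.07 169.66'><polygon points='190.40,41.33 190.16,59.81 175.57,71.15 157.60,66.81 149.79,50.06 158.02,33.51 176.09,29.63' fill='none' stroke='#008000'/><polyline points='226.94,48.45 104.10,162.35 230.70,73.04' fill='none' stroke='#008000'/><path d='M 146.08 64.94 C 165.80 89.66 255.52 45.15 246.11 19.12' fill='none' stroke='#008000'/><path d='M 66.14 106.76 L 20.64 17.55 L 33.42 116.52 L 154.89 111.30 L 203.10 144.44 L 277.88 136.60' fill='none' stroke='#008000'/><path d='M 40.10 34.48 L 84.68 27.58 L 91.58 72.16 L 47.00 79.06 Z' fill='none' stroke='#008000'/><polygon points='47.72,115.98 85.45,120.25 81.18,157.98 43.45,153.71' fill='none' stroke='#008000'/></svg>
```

G21
G90
G0 X190.40 Y128.33
M3 S854
G01 X190.16 Y109.85 F900
G01 X175.57 Y98.51
G01 X157.60 Y102.85
G01 X149.79 Y119.60
G01 X158.02 Y136.15
G01 X176.09 Y140.03
G01 X190.40 Y128.33
M5
G0 X226.94 Y121.21
M3 S854
G01 X104.10 Y7.31 F900
G01 X230.70 Y96.62
M5
G0 X146.08 Y104.72
M3 S854
G01 X182.87 Y99.83 F900
G01 X228.74 Y121.60
G01 X246.11 Y150.54
M5
G0 X66.14 Y62.90
M3 S854
G01 X20.64 Y152.11 F900
G01 X33.42 Y53.14
G01 X154.89 Y58.36
G01 X203.10 Y25.22
G01 X277.88 Y33.06
M5
G0 X40.10 Y135.18
M3 S854
G01 X84.68 Y142.08 F900
G01 X91.58 Y97.50
G01 X47.00 Y90.60
G01 X40.10 Y135.18
M5
G0 X47.72 Y53.68
M3 S854
G01 X85.45 Y49.41 F900
G01 X81.18 Y11.68
G01 X43.45 Y15.95
G01 X47.72 Y53.68
M5
G0 X0.00 Y0.00

Since the viewBox matches the mm dimensions, user units are millimetres directly. The only transform is the Y-flip y_m = 169.66 − y_svg.

Shape 1 is a regular polygon drawn with `<polygon>`. Its stroke #008000 means cut at S854, F900. After flipping Y the toolpath is (190.40,128.33) → (190.16,109.85) → (175.57,98.51) → (157.60,102.85) → (149.79,119.60) → (158.02,136.15) → (176.09,140.03) → (190.40,128.33), returning to the start.

Shape 2 is a open polyline drawn with `<polyline>`. Its stroke #008000 means cut at S854, F900. After flipping Y the toolpath is (226.94,121.21) → (104.10,7.31) → (230.70,96.62).

Shape 3 is a cubic bezier drawn with `<path>`. Its stroke #008000 means cut at S854, F900. After flipping Y the toolpath is (146.08,104.72) → (182.87,99.83) → (228.74,121.60) → (246.11,150.54).

Shape 4 is a open polyline drawn with `<path>`. Its stroke #008000 means cut at S854, F900. After flipping Y the toolpath is (66.14,62.90) → (20.64,152.11) → (33.42,53.14) → (154.89,58.36) → (203.10,25.22) → (277.88,33.06).

Shape 5 is a regular polygon drawn with `<path>`. Its stroke #008000 means cut at S854, F900. After flipping Y the toolpath is (40.10,135.18) → (84.68,142.08) → (91.58,97.50) → (47.00,90.60) → (40.10,135.18), returning to the start.

Shape 6 is a regular polygon drawn with `<polygon>`. Its stroke #008000 means cut at S854, F900. After flipping Y the toolpath is (47.72,53.68) → (85.45,49.41) → (81.18,11.68) → (43.45,15.95) → (47.72,53.68), returning to the start.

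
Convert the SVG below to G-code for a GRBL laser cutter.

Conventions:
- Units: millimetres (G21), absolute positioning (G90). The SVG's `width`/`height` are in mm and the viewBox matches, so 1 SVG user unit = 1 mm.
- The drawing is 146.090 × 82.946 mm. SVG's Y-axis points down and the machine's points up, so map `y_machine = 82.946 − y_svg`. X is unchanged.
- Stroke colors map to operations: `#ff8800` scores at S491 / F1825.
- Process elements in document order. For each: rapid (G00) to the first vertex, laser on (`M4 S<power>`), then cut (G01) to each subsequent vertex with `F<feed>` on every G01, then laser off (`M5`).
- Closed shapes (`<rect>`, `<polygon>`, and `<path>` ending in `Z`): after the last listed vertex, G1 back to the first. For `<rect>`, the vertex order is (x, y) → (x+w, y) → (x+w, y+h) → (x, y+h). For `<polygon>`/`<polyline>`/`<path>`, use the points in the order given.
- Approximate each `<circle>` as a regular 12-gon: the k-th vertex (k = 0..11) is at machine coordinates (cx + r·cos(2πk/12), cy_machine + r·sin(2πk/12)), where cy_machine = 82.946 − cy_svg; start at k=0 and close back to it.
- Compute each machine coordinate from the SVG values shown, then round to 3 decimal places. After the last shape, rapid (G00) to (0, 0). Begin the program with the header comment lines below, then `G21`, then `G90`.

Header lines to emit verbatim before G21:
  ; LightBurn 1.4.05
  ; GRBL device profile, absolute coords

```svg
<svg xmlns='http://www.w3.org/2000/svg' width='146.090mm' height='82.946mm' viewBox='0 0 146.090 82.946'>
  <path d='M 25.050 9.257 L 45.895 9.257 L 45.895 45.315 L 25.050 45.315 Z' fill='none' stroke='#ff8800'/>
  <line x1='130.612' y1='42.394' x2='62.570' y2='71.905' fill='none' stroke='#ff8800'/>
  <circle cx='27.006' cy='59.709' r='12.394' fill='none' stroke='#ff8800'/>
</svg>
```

viewBox `0 0 146.090 82.946` with mm width/height → 1 unit = 1 mm. Flip: y_m = 82.946 − y_svg.

**Shape 1** — `<path>` rectangle, stroke `#ff8800` → score (S491, F1825). Machine vertices: (25.050,73.689) → (45.895,73.689) → (45.895,37.631) → (25.050,37.631) → (25.050,73.689). Closed: final G1 returns to the first vertex.

**Shape 2** — `<line>` line segment, stroke `#ff8800` → score (S491, F1825). Machine vertices: (130.612,40.552) → (62.570,11.041). Open path.

**Shape 3** — `<circle>` circle, stroke `#ff8800` → score (S491, F1825). Machine vertices: (39.400,23.237) → (37.740,29.434) → (33.203,33.971) → (27.006,35.631) → (20.809,33.971) → (16.272,29.434) → (14.612,23.237) → (16.272,17.040) → (20.809,12.503) → (27.006,10.843) → (33.203,12.503) → (37.740,17.040) → (39.400,23.237). Closed: final G1 returns to the first vertex.

; LightBurn 1.4.05
; GRBL device profile, absolute coords
G21
G90
G00 X25.050 Y73.689
M4 S491
G01 X45.895 Y73.689 F1825
G01 X45.895 Y37.631 F1825
G01 X25.050 Y37.631 F1825
G01 X25.050 Y73.689 F1825
M5
G00 X130.612 Y40.552
M4 S491
G01 X62.570 Y11.041 F1825
M5
G00 X39.400 Y23.237
M4 S491
G01 X37.740 Y29.434 F1825
G01 X33.203 Y33.971 F1825
G01 X27.006 Y35.631 F1825
G01 X20.809 Y33.971 F1825
G01 X16.272 Y29.434 F1825
G01 X14.612 Y23.237 F1825
G01 X16.272 Y17.040 F1825
G01 X20.809 Y12.503 F1825
G01 X27.006 Y10.843 F1825
G01 X33.203 Y12.503 F1825
G01 X37.740 Y17.040 F1825
G01 X39.400 Y23.237 F1825
M5
G00 X0.000 Y0.000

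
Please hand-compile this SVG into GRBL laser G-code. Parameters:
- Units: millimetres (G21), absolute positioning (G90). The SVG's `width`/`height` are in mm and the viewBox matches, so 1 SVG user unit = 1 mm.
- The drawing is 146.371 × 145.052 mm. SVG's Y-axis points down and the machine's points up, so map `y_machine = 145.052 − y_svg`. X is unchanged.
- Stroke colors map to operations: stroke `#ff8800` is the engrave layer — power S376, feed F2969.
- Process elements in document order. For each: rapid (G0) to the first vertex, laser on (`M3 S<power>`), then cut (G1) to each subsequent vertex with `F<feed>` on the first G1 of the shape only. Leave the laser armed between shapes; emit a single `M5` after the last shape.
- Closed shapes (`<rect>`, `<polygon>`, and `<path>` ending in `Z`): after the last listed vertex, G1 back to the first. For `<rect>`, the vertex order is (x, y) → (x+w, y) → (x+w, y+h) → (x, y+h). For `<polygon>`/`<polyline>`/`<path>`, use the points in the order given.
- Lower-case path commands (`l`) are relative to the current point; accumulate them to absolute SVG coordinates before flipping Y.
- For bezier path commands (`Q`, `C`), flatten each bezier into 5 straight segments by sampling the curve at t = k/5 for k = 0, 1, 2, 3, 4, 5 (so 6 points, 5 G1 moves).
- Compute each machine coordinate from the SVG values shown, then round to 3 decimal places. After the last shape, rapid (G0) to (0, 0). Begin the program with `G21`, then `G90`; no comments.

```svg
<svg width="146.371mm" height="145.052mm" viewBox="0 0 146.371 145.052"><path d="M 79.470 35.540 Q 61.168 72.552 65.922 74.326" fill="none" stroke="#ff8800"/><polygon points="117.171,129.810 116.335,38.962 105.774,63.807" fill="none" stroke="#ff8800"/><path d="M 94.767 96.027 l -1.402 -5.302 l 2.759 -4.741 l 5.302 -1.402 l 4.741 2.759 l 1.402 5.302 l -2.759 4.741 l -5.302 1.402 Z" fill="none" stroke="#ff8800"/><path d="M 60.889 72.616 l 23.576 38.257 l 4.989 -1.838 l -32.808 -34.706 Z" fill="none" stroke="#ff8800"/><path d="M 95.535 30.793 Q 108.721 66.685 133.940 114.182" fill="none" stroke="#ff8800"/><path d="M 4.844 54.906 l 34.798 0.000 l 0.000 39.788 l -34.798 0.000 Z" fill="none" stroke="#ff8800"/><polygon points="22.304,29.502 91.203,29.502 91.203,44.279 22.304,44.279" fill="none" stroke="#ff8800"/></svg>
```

Since the viewBox matches the mm dimensions, user units are millimetres directly. The only transform is the Y-flip y_m = 145.052 − y_svg.

Shape 1 is a quadratic bezier drawn with `<path>`. Its stroke #ff8800 means engrave at S376, F2969. After flipping Y the toolpath is (79.470,109.512) → (73.071,96.117) → (68.517,85.540) → (65.808,77.783) → (64.943,72.845) → (65.922,70.726).

Shape 2 is a closed polygon drawn with `<polygon>`. Its stroke #ff8800 means engrave at S376, F2969. After flipping Y the toolpath is (117.171,15.242) → (116.335,106.090) → (105.774,81.245) → (117.171,15.242), returning to the start.

Shape 3 is a regular polygon drawn with `<path>`. Its stroke #ff8800 means engrave at S376, F2969. After flipping Y the toolpath is (94.767,49.025) → (93.365,54.327) → (96.124,59.068) → (101.426,60.470) → (106.167,57.711) → (107.569,52.409) → (104.810,47.668) → (99.508,46.266) → (94.767,49.025), returning to the start.

Shape 4 is a closed polygon drawn with `<path>`. Its stroke #ff8800 means engrave at S376, F2969. After flipping Y the toolpath is (60.889,72.436) → (84.465,34.179) → (89.454,36.017) → (56.646,70.723) → (60.889,72.436), returning to the start.

Shape 5 is a quadratic bezier drawn with `<path>`. Its stroke #ff8800 means engrave at S376, F2969. After flipping Y the toolpath is (95.535,114.259) → (101.291,99.438) → (108.009,83.689) → (115.690,67.011) → (124.334,49.405) → (133.940,30.870).

Shape 6 is a rectangle drawn with `<path>`. Its stroke #ff8800 means engrave at S376, F2969. After flipping Y the toolpath is (4.844,90.146) → (39.642,90.146) → (39.642,50.358) → (4.844,50.358) → (4.844,90.146), returning to the start.

Shape 7 is a rectangle drawn with `<polygon>`. Its stroke #ff8800 means engrave at S376, F2969. After flipping Y the toolpath is (22.304,115.550) → (91.203,115.550) → (91.203,100.773) → (22.304,100.773) → (22.304,115.550), returning to the start.

G21
G90
G0 X79.470 Y109.512
M3 S376
G1 X73.071 Y96.117 F2969
G1 X68.517 Y85.540
G1 X65.808 Y77.783
G1 X64.943 Y72.845
G1 X65.922 Y70.726
G0 X117.171 Y15.242
M3 S376
G1 X116.335 Y106.090 F2969
G1 X105.774 Y81.245
G1 X117.171 Y15.242
G0 X94.767 Y49.025
M3 S376
G1 X93.365 Y54.327 F2969
G1 X96.124 Y59.068
G1 X101.426 Y60.470
G1 X106.167 Y57.711
G1 X107.569 Y52.409
G1 X104.810 Y47.668
G1 X99.508 Y46.266
G1 X94.767 Y49.025
G0 X60.889 Y72.436
M3 S376
G1 X84.465 Y34.179 F2969
G1 X89.454 Y36.017
G1 X56.646 Y70.723
G1 X60.889 Y72.436
G0 X95.535 Y114.259
M3 S376
G1 X101.291 Y99.438 F2969
G1 X108.009 Y83.689
G1 X115.690 Y67.011
G1 X124.334 Y49.405
G1 X133.940 Y30.870
G0 X4.844 Y90.146
M3 S376
G1 X39.642 Y90.146 F2969
G1 X39.642 Y50.358
G1 X4.844 Y50.358
G1 X4.844 Y90.146
G0 X22.304 Y115.550
M3 S376
G1 X91.203 Y115.550 F2969
G1 X91.203 Y100.773
G1 X22.304 Y100.773
G1 X22.304 Y115.550
M5
G0 X0.000 Y0.000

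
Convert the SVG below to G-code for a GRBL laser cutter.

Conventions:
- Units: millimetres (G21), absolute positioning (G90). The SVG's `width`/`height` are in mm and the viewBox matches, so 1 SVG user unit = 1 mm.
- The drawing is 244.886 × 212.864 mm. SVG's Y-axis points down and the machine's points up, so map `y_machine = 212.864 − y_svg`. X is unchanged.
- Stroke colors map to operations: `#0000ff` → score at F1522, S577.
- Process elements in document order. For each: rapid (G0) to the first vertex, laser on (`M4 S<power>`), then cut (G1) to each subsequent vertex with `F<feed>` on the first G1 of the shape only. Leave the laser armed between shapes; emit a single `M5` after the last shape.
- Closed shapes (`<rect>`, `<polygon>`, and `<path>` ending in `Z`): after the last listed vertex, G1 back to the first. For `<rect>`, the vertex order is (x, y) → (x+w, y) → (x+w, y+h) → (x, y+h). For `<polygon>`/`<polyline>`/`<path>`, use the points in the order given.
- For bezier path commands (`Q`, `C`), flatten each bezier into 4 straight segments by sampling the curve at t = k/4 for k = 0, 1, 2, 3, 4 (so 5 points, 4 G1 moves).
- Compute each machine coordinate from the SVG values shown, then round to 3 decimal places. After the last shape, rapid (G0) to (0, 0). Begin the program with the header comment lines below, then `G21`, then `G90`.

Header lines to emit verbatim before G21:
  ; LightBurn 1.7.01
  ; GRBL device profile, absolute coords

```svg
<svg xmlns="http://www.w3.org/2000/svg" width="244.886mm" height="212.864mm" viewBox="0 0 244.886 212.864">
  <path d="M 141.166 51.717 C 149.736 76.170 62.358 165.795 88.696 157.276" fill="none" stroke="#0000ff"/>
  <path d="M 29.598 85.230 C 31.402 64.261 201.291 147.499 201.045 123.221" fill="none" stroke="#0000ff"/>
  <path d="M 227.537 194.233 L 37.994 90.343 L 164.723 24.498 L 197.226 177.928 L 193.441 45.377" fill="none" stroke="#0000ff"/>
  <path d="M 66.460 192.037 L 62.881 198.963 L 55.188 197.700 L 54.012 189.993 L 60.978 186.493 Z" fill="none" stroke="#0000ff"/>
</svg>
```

Since the viewBox matches the mm dimensions, user units are millimetres directly. The only transform is the Y-flip y_m = 212.864 − y_svg.

Shape 1 is a cubic bezier drawn with `<path>`. Its stroke #0000ff means score at S577, F1522. After flipping Y the toolpath is (141.166,161.147) → (132.879,133.139) → (108.268,96.003) → (86.988,65.049) → (88.696,55.588).

Shape 2 is a cubic bezier drawn with `<path>`. Its stroke #0000ff means score at S577, F1522. After flipping Y the toolpath is (29.598,127.634) → (57.182,127.130) → (116.090,107.398) → (174.614,88.286) → (201.045,89.643).

Shape 3 is a open polyline drawn with `<path>`. Its stroke #0000ff means score at S577, F1522. After flipping Y the toolpath is (227.537,18.631) → (37.994,122.521) → (164.723,188.366) → (197.226,34.936) → (193.441,167.487).

Shape 4 is a regular polygon drawn with `<path>`. Its stroke #0000ff means score at S577, F1522. After flipping Y the toolpath is (66.460,20.827) → (62.881,13.901) → (55.188,15.164) → (54.012,22.871) → (60.978,26.371) → (66.460,20.827), returning to the start.

; LightBurn 1.7.01
; GRBL device profile, absolute coords
G21
G90
G0 X141.166 Y161.147
M4 S577
G1 X132.879 Y133.139 F1522
G1 X108.268 Y96.003
G1 X86.988 Y65.049
G1 X88.696 Y55.588
G0 X29.598 Y127.634
M4 S577
G1 X57.182 Y127.130 F1522
G1 X116.090 Y107.398
G1 X174.614 Y88.286
G1 X201.045 Y89.643
G0 X227.537 Y18.631
M4 S577
G1 X37.994 Y122.521 F1522
G1 X164.723 Y188.366
G1 X197.226 Y34.936
G1 X193.441 Y167.487
G0 X66.460 Y20.827
M4 S577
G1 X62.881 Y13.901 F1522
G1 X55.188 Y15.164
G1 X54.012 Y22.871
G1 X60.978 Y26.371
G1 X66.460 Y20.827
M5
G0 X0.000 Y0.000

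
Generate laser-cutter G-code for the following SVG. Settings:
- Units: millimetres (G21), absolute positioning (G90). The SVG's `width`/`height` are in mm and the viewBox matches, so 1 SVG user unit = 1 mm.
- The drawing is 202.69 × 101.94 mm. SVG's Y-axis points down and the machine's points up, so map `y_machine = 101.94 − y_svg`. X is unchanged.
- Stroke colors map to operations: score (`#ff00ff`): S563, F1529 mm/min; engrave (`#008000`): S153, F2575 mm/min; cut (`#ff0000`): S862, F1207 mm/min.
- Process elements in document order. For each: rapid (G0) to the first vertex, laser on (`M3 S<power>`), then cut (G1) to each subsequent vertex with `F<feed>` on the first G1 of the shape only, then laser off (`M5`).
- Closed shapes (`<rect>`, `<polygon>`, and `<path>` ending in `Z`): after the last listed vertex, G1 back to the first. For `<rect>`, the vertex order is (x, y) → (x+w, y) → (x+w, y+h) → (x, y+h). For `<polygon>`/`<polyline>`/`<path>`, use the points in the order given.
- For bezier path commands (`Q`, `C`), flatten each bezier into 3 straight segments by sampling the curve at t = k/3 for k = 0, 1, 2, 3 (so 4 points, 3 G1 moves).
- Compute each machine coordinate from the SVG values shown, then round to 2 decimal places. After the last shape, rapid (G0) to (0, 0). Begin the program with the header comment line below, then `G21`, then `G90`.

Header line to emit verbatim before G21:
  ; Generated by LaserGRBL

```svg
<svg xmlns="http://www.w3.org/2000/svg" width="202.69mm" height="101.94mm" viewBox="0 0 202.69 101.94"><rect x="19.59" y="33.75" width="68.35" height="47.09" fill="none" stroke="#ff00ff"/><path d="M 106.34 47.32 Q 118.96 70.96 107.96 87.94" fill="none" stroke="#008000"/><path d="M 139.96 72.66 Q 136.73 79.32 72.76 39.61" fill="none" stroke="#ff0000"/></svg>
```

Since the viewBox matches the mm dimensions, user units are millimetres directly. The only transform is the Y-flip y_m = 101.94 − y_svg.

Shape 1 is a rectangle drawn with `<rect>`. Its stroke #ff00ff means score at S563, F1529. After flipping Y the toolpath is (19.59,68.19) → (87.94,68.19) → (87.94,21.10) → (19.59,21.10) → (19.59,68.19), returning to the start.

Shape 2 is a quadratic bezier drawn with `<path>`. Its stroke #008000 means engrave at S153, F2575. After flipping Y the toolpath is (106.34,54.62) → (112.13,39.60) → (112.67,26.06) → (107.96,14.00).

Shape 3 is a quadratic bezier drawn with `<path>`. Its stroke #ff0000 means cut at S862, F1207. After flipping Y the toolpath is (139.96,29.28) → (131.06,29.99) → (108.66,41.01) → (72.76,62.33).

; Generated by LaserGRBL
G21
G90
G0 X19.59 Y68.19
M3 S563
G1 X87.94 Y68.19 F1529
G1 X87.94 Y21.10
G1 X19.59 Y21.10
G1 X19.59 Y68.19
M5
G0 X106.34 Y54.62
M3 S153
G1 X112.13 Y39.60 F2575
G1 X112.67 Y26.06
G1 X107.96 Y14.00
M5
G0 X139.96 Y29.28
M3 S862
G1 X131.06 Y29.99 F1207
G1 X108.66 Y41.01
G1 X72.76 Y62.33
M5
G0 X0.00 Y0.00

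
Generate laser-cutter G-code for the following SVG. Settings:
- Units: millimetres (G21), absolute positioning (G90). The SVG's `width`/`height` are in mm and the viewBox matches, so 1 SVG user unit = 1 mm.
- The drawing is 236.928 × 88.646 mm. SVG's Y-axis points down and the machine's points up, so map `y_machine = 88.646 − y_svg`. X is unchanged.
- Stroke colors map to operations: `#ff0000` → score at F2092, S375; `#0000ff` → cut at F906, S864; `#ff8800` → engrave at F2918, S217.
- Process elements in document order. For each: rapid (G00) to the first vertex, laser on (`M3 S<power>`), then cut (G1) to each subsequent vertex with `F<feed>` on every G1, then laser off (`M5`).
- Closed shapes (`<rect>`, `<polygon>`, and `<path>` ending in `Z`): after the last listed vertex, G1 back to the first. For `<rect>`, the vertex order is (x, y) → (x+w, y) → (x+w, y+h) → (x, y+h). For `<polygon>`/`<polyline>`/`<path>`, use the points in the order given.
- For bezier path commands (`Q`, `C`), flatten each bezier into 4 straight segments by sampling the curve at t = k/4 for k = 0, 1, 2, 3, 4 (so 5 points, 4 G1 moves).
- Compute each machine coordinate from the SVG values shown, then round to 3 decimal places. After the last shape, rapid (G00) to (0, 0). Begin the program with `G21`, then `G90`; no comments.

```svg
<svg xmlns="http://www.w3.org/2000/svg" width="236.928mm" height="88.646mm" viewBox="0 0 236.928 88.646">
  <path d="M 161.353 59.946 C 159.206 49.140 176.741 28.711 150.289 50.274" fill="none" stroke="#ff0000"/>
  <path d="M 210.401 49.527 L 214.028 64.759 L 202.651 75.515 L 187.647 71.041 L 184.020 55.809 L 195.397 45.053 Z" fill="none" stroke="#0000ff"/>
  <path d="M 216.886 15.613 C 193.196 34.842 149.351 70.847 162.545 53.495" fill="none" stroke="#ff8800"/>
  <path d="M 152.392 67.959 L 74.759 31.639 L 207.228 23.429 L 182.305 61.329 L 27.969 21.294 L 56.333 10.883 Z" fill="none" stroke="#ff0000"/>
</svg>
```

Since the viewBox matches the mm dimensions, user units are millimetres directly. The only transform is the Y-flip y_m = 88.646 − y_svg.

Shape 1 is a cubic bezier drawn with `<path>`. Its stroke #ff0000 means score at S375, F2092. After flipping Y the toolpath is (161.353,28.700) → (162.438,37.802) → (164.935,45.674) → (162.875,47.477) → (150.289,38.372).

Shape 2 is a regular polygon drawn with `<path>`. Its stroke #0000ff means cut at S864, F906. After flipping Y the toolpath is (210.401,39.119) → (214.028,23.887) → (202.651,13.131) → (187.647,17.605) → (184.020,32.837) → (195.397,43.593) → (210.401,39.119), returning to the start.

Shape 3 is a cubic bezier drawn with `<path>`. Its stroke #ff8800 means engrave at S217, F2918. After flipping Y the toolpath is (216.886,73.033) → (196.546,56.562) → (175.884,40.374) → (162.138,31.046) → (162.545,35.151).

Shape 4 is a closed polygon drawn with `<path>`. Its stroke #ff0000 means score at S375, F2092. After flipping Y the toolpath is (152.392,20.687) → (74.759,57.007) → (207.228,65.217) → (182.305,27.317) → (27.969,67.352) → (56.333,77.763) → (152.392,20.687), returning to the start.

G21
G90
G00 X161.353 Y28.700
M3 S375
G1 X162.438 Y37.802 F2092
G1 X164.935 Y45.674 F2092
G1 X162.875 Y47.477 F2092
G1 X150.289 Y38.372 F2092
M5
G00 X210.401 Y39.119
M3 S864
G1 X214.028 Y23.887 F906
G1 X202.651 Y13.131 F906
G1 X187.647 Y17.605 F906
G1 X184.020 Y32.837 F906
G1 X195.397 Y43.593 F906
G1 X210.401 Y39.119 F906
M5
G00 X216.886 Y73.033
M3 S217
G1 X196.546 Y56.562 F2918
G1 X175.884 Y40.374 F2918
G1 X162.138 Y31.046 F2918
G1 X162.545 Y35.151 F2918
M5
G00 X152.392 Y20.687
M3 S375
G1 X74.759 Y57.007 F2092
G1 X207.228 Y65.217 F2092
G1 X182.305 Y27.317 F2092
G1 X27.969 Y67.352 F2092
G1 X56.333 Y77.763 F2092
G1 X152.392 Y20.687 F2092
M5
G00 X0.000 Y0.000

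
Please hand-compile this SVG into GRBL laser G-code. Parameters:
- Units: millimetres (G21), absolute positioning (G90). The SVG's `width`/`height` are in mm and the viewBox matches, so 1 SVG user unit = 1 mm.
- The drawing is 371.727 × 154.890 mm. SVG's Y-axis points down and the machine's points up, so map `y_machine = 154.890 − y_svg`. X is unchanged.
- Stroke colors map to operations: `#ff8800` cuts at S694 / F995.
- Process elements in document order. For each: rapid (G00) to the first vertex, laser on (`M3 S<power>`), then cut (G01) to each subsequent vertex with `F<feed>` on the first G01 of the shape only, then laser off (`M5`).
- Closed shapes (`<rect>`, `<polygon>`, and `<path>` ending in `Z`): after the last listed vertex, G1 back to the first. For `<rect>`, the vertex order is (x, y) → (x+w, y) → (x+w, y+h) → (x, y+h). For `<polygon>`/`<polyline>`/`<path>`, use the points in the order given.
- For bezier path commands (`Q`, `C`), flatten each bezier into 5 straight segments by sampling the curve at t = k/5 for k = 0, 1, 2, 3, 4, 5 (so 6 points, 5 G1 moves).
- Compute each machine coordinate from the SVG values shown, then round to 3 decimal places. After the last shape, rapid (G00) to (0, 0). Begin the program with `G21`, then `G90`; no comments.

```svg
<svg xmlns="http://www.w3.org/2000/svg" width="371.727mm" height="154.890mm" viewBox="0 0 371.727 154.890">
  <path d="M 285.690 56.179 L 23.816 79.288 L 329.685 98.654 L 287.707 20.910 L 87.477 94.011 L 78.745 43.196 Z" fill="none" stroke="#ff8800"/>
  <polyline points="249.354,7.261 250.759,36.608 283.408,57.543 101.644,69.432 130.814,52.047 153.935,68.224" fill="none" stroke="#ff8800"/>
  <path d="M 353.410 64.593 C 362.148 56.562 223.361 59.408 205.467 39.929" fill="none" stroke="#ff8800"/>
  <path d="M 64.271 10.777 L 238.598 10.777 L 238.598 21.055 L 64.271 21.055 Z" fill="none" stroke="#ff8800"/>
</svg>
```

Since the viewBox matches the mm dimensions, user units are millimetres directly. The only transform is the Y-flip y_m = 154.890 − y_svg.

Shape 1 is a closed polygon drawn with `<path>`. Its stroke #ff8800 means cut at S694, F995. After flipping Y the toolpath is (285.690,98.711) → (23.816,75.602) → (329.685,56.236) → (287.707,133.980) → (87.477,60.879) → (78.745,111.694) → (285.690,98.711), returning to the start.

Shape 2 is a open polyline drawn with `<polyline>`. Its stroke #ff8800 means cut at S694, F995. After flipping Y the toolpath is (249.354,147.629) → (250.759,118.282) → (283.408,97.347) → (101.644,85.458) → (130.814,102.843) → (153.935,86.666).

Shape 3 is a cubic bezier drawn with `<path>`. Its stroke #ff8800 means cut at S694, F995. After flipping Y the toolpath is (353.410,90.297) → (343.097,94.076) → (310.262,96.838) → (267.790,100.177) → (228.563,105.687) → (205.467,114.961).

Shape 4 is a rectangle drawn with `<path>`. Its stroke #ff8800 means cut at S694, F995. After flipping Y the toolpath is (64.271,144.113) → (238.598,144.113) → (238.598,133.835) → (64.271,133.835) → (64.271,144.113), returning to the start.

G21
G90
G00 X285.690 Y98.711
M3 S694
G01 X23.816 Y75.602 F995
G01 X329.685 Y56.236
G01 X287.707 Y133.980
G01 X87.477 Y60.879
G01 X78.745 Y111.694
G01 X285.690 Y98.711
M5
G00 X249.354 Y147.629
M3 S694
G01 X250.759 Y118.282 F995
G01 X283.408 Y97.347
G01 X101.644 Y85.458
G01 X130.814 Y102.843
G01 X153.935 Y86.666
M5
G00 X353.410 Y90.297
M3 S694
G01 X343.097 Y94.076 F995
G01 X310.262 Y96.838
G01 X267.790 Y100.177
G01 X228.563 Y105.687
G01 X205.467 Y114.961
M5
G00 X64.271 Y144.113
M3 S694
G01 X238.598 Y144.113 F995
G01 X238.598 Y133.835
G01 X64.271 Y133.835
G01 X64.271 Y144.113
M5
G00 X0.000 Y0.000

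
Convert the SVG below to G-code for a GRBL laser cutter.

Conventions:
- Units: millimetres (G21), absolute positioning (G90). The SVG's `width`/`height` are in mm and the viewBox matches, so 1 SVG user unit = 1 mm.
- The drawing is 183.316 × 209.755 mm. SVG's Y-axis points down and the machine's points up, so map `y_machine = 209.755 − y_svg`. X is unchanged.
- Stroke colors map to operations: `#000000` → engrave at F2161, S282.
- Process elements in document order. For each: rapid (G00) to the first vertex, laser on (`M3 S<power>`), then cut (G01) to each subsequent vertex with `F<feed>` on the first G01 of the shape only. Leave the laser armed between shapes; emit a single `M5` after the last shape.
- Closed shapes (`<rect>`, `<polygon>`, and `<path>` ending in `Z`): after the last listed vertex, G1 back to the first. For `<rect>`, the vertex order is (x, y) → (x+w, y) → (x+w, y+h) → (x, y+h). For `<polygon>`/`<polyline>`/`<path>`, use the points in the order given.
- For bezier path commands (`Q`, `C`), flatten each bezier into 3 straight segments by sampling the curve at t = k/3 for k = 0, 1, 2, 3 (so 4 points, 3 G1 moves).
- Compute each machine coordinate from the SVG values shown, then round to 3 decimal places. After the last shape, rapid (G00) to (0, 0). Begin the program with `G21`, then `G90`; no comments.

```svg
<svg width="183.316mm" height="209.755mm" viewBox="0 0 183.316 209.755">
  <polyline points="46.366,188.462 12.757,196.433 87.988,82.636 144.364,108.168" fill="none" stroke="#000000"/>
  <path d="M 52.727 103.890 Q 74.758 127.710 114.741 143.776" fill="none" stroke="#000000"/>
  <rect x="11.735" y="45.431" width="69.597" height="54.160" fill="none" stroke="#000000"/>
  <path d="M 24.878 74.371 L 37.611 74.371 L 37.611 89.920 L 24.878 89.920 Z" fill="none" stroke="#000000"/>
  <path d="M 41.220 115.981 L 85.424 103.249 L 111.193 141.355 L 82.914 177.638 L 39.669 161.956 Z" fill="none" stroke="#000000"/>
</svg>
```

G21
G90
G00 X46.366 Y21.293
M3 S282
G01 X12.757 Y13.322 F2161
G01 X87.988 Y127.119
G01 X144.364 Y101.587
G00 X52.727 Y105.865
M3 S282
G01 X69.409 Y90.847 F2161
G01 X90.080 Y77.551
G01 X114.741 Y65.979
G00 X11.735 Y164.324
M3 S282
G01 X81.332 Y164.324 F2161
G01 X81.332 Y110.164
G01 X11.735 Y110.164
G01 X11.735 Y164.324
G00 X24.878 Y135.384
M3 S282
G01 X37.611 Y135.384 F2161
G01 X37.611 Y119.835
G01 X24.878 Y119.835
G01 X24.878 Y135.384
G00 X41.220 Y93.774
M3 S282
G01 X85.424 Y106.506 F2161
G01 X111.193 Y68.400
G01 X82.914 Y32.117
G01 X39.669 Y47.799
G01 X41.220 Y93.774
M5
G00 X0.000 Y0.000

1 u = 1 mm; y_m = 209.755 − y.

[1] `<polyline>` open polyline, #000000→engrave S282 F2161: (46.366,21.293) → (12.757,13.322) → (87.988,127.119) → (144.364,101.587)

[2] `<path>` quadratic bezier, #000000→engrave S282 F2161: (52.727,105.865) → (69.409,90.847) → (90.080,77.551) → (114.741,65.979)

[3] `<rect>` rectangle, #000000→engrave S282 F2161: (11.735,164.324) → (81.332,164.324) → (81.332,110.164) → (11.735,110.164) → (11.735,164.324) (closed)

[4] `<path>` rectangle, #000000→engrave S282 F2161: (24.878,135.384) → (37.611,135.384) → (37.611,119.835) → (24.878,119.835) → (24.878,135.384) (closed)

[5] `<path>` regular polygon, #000000→engrave S282 F2161: (41.220,93.774) → (85.424,106.506) → (111.193,68.400) → (82.914,32.117) → (39.669,47.799) → (41.220,93.774) (closed)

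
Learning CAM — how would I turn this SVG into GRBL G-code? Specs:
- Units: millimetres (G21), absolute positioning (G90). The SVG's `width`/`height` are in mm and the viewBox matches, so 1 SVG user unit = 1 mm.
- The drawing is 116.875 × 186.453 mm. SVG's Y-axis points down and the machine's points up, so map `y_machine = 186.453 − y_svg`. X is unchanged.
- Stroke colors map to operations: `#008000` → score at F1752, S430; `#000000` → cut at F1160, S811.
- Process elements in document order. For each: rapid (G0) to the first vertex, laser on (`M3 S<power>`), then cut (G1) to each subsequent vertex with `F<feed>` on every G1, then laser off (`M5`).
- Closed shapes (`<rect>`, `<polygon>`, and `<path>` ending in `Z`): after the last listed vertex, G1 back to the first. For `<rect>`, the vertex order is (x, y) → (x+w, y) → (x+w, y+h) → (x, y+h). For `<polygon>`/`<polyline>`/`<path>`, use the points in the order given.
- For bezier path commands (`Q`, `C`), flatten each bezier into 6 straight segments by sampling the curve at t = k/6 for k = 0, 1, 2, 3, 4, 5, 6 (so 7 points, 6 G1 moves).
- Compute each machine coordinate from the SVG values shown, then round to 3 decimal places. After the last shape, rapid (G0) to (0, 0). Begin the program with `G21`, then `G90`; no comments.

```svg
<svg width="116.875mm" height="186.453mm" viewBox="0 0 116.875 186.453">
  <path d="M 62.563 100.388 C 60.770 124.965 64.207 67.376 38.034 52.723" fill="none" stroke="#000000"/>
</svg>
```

G21
G90
G0 X62.563 Y86.065
M3 S811
G1 X61.941 Y80.044 F1160
G1 X61.223 Y84.243 F1160
G1 X59.441 Y95.186 F1160
G1 X55.627 Y109.398 F1160
G1 X48.814 Y123.405 F1160
G1 X38.034 Y133.730 F1160
M5
G0 X0.000 Y0.000

viewBox `0 0 116.875 186.453` with mm width/height → 1 unit = 1 mm. Flip: y_m = 186.453 − y_svg.

**Shape 1** — `<path>` cubic bezier, stroke `#000000` → cut (S811, F1160). Control points (SVG): P0=(62.563,100.388), P1=(60.770,124.965), P2=(64.207,67.376), P3=(38.034,52.723); sampled at t=k/6. Machine vertices: (62.563,86.065) → (61.941,80.044) → (61.223,84.243) → (59.441,95.186) → (55.627,109.398) → (48.814,123.405) → (38.034,133.730). Open path.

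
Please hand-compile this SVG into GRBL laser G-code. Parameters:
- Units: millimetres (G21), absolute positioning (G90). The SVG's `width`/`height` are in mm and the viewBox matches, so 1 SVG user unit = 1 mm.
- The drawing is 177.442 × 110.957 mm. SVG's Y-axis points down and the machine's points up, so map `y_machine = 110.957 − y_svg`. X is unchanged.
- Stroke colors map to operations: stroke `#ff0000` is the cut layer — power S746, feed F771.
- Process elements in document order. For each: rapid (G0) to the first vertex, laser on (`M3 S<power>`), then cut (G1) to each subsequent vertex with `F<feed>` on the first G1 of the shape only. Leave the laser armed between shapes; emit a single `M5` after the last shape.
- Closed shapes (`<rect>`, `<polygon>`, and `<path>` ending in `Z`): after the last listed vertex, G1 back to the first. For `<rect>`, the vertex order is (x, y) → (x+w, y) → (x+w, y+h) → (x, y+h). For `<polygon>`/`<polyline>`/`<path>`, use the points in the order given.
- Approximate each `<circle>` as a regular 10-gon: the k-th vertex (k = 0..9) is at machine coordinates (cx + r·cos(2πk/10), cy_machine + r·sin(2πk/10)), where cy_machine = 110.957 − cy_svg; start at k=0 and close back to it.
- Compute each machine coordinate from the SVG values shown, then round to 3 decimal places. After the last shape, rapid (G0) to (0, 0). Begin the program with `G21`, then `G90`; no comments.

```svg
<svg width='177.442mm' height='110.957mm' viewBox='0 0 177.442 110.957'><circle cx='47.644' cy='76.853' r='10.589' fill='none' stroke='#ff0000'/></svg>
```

1 u = 1 mm; y_m = 110.957 − y.

[1] `<circle>` circle, #ff0000→cut S746 F771: (58.233,34.104) → (56.211,40.328) → (50.916,44.175) → (44.372,44.175) → (39.077,40.328) → (37.055,34.104) → (39.077,27.880) → (44.372,24.033) → (50.916,24.033) → (56.211,27.880) → (58.233,34.104) (closed)

G21
G90
G0 X58.233 Y34.104
M3 S746
G1 X56.211 Y40.328 F771
G1 X50.916 Y44.175
G1 X44.372 Y44.175
G1 X39.077 Y40.328
G1 X37.055 Y34.104
G1 X39.077 Y27.880
G1 X44.372 Y24.033
G1 X50.916 Y24.033
G1 X56.211 Y27.880
G1 X58.233 Y34.104
M5
G0 X0.000 Y0.000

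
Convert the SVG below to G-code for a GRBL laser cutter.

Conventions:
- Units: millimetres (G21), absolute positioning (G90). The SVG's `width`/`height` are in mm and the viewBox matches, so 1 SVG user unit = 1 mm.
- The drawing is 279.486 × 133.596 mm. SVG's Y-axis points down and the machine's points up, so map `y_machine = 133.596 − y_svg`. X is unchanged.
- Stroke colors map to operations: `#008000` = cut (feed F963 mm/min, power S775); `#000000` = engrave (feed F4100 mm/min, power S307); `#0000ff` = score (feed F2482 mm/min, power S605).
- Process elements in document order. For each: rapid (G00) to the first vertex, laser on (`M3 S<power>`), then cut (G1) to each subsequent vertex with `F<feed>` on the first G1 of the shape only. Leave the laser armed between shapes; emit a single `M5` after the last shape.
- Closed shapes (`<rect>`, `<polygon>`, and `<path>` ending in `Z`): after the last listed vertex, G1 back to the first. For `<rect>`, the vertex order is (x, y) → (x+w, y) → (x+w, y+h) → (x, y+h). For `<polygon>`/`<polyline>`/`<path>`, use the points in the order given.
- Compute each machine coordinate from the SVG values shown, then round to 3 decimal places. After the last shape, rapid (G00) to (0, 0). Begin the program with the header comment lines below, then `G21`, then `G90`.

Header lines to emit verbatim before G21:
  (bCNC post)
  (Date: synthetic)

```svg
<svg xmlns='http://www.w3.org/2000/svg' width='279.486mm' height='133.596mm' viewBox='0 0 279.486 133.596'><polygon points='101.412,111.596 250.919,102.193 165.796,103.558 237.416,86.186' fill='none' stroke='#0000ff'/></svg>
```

(bCNC post)
(Date: synthetic)
G21
G90
G00 X101.412 Y22.000
M3 S605
G1 X250.919 Y31.403 F2482
G1 X165.796 Y30.038
G1 X237.416 Y47.410
G1 X101.412 Y22.000
M5
G00 X0.000 Y0.000

Since the viewBox matches the mm dimensions, user units are millimetres directly. The only transform is the Y-flip y_m = 133.596 − y_svg.

Shape 1 is a closed polygon drawn with `<polygon>`. Its stroke #0000ff means score at S605, F2482. After flipping Y the toolpath is (101.412,22.000) → (250.919,31.403) → (165.796,30.038) → (237.416,47.410) → (101.412,22.000), returning to the start.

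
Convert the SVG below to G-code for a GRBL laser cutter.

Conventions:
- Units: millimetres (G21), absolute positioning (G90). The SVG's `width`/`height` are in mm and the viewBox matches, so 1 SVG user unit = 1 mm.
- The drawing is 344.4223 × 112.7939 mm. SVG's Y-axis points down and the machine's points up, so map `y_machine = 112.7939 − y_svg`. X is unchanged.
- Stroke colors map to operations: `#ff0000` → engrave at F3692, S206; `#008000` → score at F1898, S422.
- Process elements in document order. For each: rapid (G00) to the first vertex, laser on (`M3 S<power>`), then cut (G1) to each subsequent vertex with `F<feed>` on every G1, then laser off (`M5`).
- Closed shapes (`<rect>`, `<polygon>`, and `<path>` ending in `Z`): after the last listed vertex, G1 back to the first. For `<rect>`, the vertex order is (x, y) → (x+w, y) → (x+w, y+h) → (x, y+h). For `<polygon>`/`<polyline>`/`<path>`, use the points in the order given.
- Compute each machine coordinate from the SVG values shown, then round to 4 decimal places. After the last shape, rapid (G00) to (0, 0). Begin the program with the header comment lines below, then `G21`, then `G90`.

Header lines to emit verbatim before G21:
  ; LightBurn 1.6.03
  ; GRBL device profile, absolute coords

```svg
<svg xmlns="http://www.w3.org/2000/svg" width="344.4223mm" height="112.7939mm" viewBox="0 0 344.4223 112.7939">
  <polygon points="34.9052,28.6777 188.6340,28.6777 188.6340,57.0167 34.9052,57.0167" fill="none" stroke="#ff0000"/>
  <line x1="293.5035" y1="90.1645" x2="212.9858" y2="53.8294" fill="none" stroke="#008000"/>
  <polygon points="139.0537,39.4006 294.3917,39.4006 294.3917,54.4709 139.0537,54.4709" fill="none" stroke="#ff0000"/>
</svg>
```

1 u = 1 mm; y_m = 112.7939 − y.

[1] `<polygon>` rectangle, #ff0000→engrave S206 F3692: (34.9052,84.1162) → (188.6340,84.1162) → (188.6340,55.7772) → (34.9052,55.7772) → (34.9052,84.1162) (closed)

[2] `<line>` line segment, #008000→score S422 F1898: (293.5035,22.6294) → (212.9858,58.9645)

[3] `<polygon>` rectangle, #ff0000→engrave S206 F3692: (139.0537,73.3933) → (294.3917,73.3933) → (294.3917,58.3230) → (139.0537,58.3230) → (139.0537,73.3933) (closed)

; LightBurn 1.6.03
; GRBL device profile, absolute coords
G21
G90
G00 X34.9052 Y84.1162
M3 S206
G1 X188.6340 Y84.1162 F3692
G1 X188.6340 Y55.7772 F3692
G1 X34.9052 Y55.7772 F3692
G1 X34.9052 Y84.1162 F3692
M5
G00 X293.5035 Y22.6294
M3 S422
G1 X212.9858 Y58.9645 F1898
M5
G00 X139.0537 Y73.3933
M3 S206
G1 X294.3917 Y73.3933 F3692
G1 X294.3917 Y58.3230 F3692
G1 X139.0537 Y58.3230 F3692
G1 X139.0537 Y73.3933 F3692
M5
G00 X0.0000 Y0.0000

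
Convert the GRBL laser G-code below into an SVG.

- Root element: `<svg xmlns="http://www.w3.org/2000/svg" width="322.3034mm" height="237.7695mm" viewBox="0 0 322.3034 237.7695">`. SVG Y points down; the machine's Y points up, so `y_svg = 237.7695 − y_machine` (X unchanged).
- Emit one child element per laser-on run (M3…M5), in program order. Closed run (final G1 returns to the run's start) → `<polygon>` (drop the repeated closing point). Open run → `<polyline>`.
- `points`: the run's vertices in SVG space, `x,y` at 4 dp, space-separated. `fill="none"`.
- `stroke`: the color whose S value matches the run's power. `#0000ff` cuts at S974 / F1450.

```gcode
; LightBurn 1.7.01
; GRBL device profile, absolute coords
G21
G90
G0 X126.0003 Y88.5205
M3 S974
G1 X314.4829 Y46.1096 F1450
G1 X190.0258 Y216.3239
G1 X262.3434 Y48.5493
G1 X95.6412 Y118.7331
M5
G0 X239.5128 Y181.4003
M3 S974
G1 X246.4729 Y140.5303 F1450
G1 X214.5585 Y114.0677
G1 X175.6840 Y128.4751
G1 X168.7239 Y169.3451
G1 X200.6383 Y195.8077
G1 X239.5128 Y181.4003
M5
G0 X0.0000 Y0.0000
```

<svg xmlns="http://www.w3.org/2000/svg" width="322.3034mm" height="237.7695mm" viewBox="0 0 322.3034 237.7695">
  <polyline points="126.0003,149.2490 314.4829,191.6599 190.0258,21.4456 262.3434,189.2202 95.6412,119.0364" fill="none" stroke="#0000ff"/>
  <polygon points="239.5128,56.3692 246.4729,97.2392 214.5585,123.7018 175.6840,109.2944 168.7239,68.4244 200.6383,41.9618" fill="none" stroke="#0000ff"/>
</svg>

y_svg = 237.7695 − y_m. Every run uses S974, so all elements get stroke `#0000ff` (cut).

[1] open run; points: 126.0003,149.2490 314.4829,191.6599 190.0258,21.4456 262.3434,189.2202 95.6412,119.0364

[2] closed run; points: 239.5128,56.3692 246.4729,97.2392 214.5585,123.7018 175.6840,109.2944 168.7239,68.4244 200.6383,41.9618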